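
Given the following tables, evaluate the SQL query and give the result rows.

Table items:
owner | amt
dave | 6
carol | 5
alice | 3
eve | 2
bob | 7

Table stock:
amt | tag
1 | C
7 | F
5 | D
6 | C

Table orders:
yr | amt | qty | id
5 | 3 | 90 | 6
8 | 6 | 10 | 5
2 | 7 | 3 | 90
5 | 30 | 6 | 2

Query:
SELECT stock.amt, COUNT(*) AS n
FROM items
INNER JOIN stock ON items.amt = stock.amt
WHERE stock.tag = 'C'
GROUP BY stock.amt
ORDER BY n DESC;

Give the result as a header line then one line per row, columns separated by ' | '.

== RESULT ==
stock.amt | n
6 | 1

Derivation:
After JOIN stock (3 rows):
items.owner | items.amt | stock.amt | stock.tag
dave | 6 | 6 | C
carol | 5 | 5 | D
bob | 7 | 7 | F
After WHERE (1 rows):
items.owner | items.amt | stock.amt | stock.tag
dave | 6 | 6 | C
After GROUP BY (1 rows):
stock.amt | n
6 | 1
After ORDER BY (1 rows):
stock.amt | n
6 | 1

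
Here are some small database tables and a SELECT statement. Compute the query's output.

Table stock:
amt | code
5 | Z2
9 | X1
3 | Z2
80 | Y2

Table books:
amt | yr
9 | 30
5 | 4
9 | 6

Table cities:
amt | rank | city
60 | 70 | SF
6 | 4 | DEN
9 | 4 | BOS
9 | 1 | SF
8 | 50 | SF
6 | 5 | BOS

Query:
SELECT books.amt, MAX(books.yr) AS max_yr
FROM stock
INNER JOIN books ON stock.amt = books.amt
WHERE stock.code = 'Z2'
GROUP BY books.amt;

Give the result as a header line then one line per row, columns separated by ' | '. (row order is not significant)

== RESULT ==
books.amt | max_yr
5 | 4

Derivation:
After JOIN books (3 rows):
stock.amt | stock.code | books.amt | books.yr
5 | Z2 | 5 | 4
9 | X1 | 9 | 30
9 | X1 | 9 | 6
After WHERE (1 rows):
stock.amt | stock.code | books.amt | books.yr
5 | Z2 | 5 | 4
After GROUP BY (1 rows):
books.amt | max_yr
5 | 4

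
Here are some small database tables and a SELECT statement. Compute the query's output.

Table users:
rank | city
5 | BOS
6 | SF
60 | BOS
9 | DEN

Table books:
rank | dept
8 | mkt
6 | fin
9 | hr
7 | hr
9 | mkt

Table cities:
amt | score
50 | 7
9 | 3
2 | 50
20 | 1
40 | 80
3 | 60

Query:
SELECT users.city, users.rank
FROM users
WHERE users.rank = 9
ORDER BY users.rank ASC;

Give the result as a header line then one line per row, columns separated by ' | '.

After WHERE (1 rows):
users.rank | users.city
9 | DEN
After SELECT (1 rows):
users.city | users.rank
DEN | 9
After ORDER BY (1 rows):
users.city | users.rank
DEN | 9

== RESULT ==
users.city | users.rank
DEN | 9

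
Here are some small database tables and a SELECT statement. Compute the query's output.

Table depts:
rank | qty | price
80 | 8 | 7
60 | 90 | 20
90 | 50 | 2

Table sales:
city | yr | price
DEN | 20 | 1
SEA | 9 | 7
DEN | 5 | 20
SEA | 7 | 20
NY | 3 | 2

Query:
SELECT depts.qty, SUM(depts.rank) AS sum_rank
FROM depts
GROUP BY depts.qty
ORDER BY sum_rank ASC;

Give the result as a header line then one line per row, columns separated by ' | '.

After GROUP BY (3 rows):
depts.qty | sum_rank
8 | 80
90 | 60
50 | 90
After ORDER BY (3 rows):
depts.qty | sum_rank
90 | 60
8 | 80
50 | 90

== RESULT ==
depts.qty | sum_rank
90 | 60
8 | 80
50 | 90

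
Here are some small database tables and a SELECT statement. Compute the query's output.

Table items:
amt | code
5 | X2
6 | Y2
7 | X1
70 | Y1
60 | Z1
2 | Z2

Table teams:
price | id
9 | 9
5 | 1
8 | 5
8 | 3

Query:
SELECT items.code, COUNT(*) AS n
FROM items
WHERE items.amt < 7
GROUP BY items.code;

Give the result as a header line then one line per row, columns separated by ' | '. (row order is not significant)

After WHERE (3 rows):
items.amt | items.code
5 | X2
6 | Y2
2 | Z2
After GROUP BY (3 rows):
items.code | n
X2 | 1
Y2 | 1
Z2 | 1

== RESULT ==
items.code | n
X2 | 1
Y2 | 1
Z2 | 1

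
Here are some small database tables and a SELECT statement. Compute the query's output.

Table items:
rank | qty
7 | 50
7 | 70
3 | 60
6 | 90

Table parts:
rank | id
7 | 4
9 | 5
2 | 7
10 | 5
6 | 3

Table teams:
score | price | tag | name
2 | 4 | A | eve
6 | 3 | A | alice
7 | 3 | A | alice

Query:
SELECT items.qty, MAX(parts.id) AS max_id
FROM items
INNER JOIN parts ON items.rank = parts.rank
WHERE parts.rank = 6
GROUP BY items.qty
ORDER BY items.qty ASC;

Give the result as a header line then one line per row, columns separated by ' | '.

== RESULT ==
items.qty | max_id
90 | 3

Derivation:
After JOIN parts (3 rows):
items.rank | items.qty | parts.rank | parts.id
7 | 50 | 7 | 4
7 | 70 | 7 | 4
6 | 90 | 6 | 3
After WHERE (1 rows):
items.rank | items.qty | parts.rank | parts.id
6 | 90 | 6 | 3
After GROUP BY (1 rows):
items.qty | max_id
90 | 3
After ORDER BY (1 rows):
items.qty | max_id
90 | 3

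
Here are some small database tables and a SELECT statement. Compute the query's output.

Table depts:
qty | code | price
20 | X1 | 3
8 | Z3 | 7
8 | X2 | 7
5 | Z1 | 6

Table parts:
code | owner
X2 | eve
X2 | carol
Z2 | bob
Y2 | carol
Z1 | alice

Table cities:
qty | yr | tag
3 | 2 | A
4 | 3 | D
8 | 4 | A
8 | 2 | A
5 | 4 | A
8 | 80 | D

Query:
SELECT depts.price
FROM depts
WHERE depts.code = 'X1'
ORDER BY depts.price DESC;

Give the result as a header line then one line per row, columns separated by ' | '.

After WHERE (1 rows):
depts.qty | depts.code | depts.price
20 | X1 | 3
After SELECT (1 rows):
depts.price
3
After ORDER BY (1 rows):
depts.price
3

== RESULT ==
depts.price
3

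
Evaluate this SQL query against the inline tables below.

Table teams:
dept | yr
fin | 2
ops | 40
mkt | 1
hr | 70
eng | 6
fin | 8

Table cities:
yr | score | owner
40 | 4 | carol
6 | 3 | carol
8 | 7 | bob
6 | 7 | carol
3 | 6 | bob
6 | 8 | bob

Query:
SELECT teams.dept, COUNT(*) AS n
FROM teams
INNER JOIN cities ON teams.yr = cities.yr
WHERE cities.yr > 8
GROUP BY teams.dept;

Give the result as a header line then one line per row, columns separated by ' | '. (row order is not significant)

== RESULT ==
teams.dept | n
ops | 1

Derivation:
After JOIN cities (5 rows):
teams.dept | teams.yr | cities.yr | cities.score | cities.owner
ops | 40 | 40 | 4 | carol
eng | 6 | 6 | 3 | carol
eng | 6 | 6 | 7 | carol
eng | 6 | 6 | 8 | bob
fin | 8 | 8 | 7 | bob
After WHERE (1 rows):
teams.dept | teams.yr | cities.yr | cities.score | cities.owner
ops | 40 | 40 | 4 | carol
After GROUP BY (1 rows):
teams.dept | n
ops | 1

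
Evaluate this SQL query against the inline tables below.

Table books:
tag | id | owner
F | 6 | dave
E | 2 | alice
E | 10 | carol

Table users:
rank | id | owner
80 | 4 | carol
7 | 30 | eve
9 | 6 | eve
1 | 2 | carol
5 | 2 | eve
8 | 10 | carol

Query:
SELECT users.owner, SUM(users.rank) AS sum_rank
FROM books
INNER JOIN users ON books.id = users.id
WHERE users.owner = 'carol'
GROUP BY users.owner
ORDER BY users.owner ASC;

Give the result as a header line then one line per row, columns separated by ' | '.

After JOIN users (4 rows):
books.tag | books.id | books.owner | users.rank | users.id | users.owner
F | 6 | dave | 9 | 6 | eve
E | 2 | alice | 1 | 2 | carol
E | 2 | alice | 5 | 2 | eve
E | 10 | carol | 8 | 10 | carol
After WHERE (2 rows):
books.tag | books.id | books.owner | users.rank | users.id | users.owner
E | 2 | alice | 1 | 2 | carol
E | 10 | carol | 8 | 10 | carol
After GROUP BY (1 rows):
users.owner | sum_rank
carol | 9
After ORDER BY (1 rows):
users.owner | sum_rank
carol | 9

== RESULT ==
users.owner | sum_rank
carol | 9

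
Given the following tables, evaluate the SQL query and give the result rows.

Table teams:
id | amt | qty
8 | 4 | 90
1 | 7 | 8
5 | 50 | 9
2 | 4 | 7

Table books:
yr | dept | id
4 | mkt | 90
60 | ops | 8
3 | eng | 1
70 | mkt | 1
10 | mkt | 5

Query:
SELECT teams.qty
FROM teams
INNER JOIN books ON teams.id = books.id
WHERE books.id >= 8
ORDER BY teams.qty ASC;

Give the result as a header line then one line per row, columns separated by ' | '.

== RESULT ==
teams.qty
90

Derivation:
After JOIN books (4 rows):
teams.id | teams.amt | teams.qty | books.yr | books.dept | books.id
8 | 4 | 90 | 60 | ops | 8
1 | 7 | 8 | 3 | eng | 1
1 | 7 | 8 | 70 | mkt | 1
5 | 50 | 9 | 10 | mkt | 5
After WHERE (1 rows):
teams.id | teams.amt | teams.qty | books.yr | books.dept | books.id
8 | 4 | 90 | 60 | ops | 8
After SELECT (1 rows):
teams.qty
90
After ORDER BY (1 rows):
teams.qty
90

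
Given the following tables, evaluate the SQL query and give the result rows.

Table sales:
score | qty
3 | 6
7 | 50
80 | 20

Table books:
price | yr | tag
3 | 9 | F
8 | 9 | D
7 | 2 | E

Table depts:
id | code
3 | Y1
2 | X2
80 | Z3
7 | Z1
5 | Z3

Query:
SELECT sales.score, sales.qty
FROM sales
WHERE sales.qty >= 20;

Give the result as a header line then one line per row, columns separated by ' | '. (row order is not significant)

== RESULT ==
sales.score | sales.qty
7 | 50
80 | 20

Derivation:
After WHERE (2 rows):
sales.score | sales.qty
7 | 50
80 | 20
After SELECT (2 rows):
sales.score | sales.qty
7 | 50
80 | 20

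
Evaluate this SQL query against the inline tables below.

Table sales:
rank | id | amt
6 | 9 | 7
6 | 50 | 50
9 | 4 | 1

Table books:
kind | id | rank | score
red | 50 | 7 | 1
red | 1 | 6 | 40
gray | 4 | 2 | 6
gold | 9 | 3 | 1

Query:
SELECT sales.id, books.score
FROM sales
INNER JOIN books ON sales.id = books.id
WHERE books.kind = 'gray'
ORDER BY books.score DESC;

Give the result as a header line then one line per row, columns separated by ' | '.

After JOIN books (3 rows):
sales.rank | sales.id | sales.amt | books.kind | books.id | books.rank | books.score
6 | 9 | 7 | gold | 9 | 3 | 1
6 | 50 | 50 | red | 50 | 7 | 1
9 | 4 | 1 | gray | 4 | 2 | 6
After WHERE (1 rows):
sales.rank | sales.id | sales.amt | books.kind | books.id | books.rank | books.score
9 | 4 | 1 | gray | 4 | 2 | 6
After SELECT (1 rows):
sales.id | books.score
4 | 6
After ORDER BY (1 rows):
sales.id | books.score
4 | 6

== RESULT ==
sales.id | books.score
4 | 6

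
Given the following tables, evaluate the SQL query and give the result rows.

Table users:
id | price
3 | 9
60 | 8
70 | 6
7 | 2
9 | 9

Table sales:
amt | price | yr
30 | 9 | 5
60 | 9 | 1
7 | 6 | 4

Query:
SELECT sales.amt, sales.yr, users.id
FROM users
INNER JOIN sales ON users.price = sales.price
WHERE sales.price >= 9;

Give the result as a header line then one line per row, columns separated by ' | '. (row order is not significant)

== RESULT ==
sales.amt | sales.yr | users.id
30 | 5 | 3
60 | 1 | 3
30 | 5 | 9
60 | 1 | 9

Derivation:
After JOIN sales (5 rows):
users.id | users.price | sales.amt | sales.price | sales.yr
3 | 9 | 30 | 9 | 5
3 | 9 | 60 | 9 | 1
70 | 6 | 7 | 6 | 4
9 | 9 | 30 | 9 | 5
9 | 9 | 60 | 9 | 1
After WHERE (4 rows):
users.id | users.price | sales.amt | sales.price | sales.yr
3 | 9 | 30 | 9 | 5
3 | 9 | 60 | 9 | 1
9 | 9 | 30 | 9 | 5
9 | 9 | 60 | 9 | 1
After SELECT (4 rows):
sales.amt | sales.yr | users.id
30 | 5 | 3
60 | 1 | 3
30 | 5 | 9
60 | 1 | 9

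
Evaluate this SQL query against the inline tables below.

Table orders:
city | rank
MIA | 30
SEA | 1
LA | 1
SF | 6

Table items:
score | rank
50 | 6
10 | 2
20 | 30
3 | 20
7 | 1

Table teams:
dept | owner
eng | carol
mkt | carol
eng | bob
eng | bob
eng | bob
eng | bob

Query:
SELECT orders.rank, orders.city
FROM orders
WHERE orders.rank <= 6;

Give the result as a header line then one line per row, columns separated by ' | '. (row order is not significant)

After WHERE (3 rows):
orders.city | orders.rank
SEA | 1
LA | 1
SF | 6
After SELECT (3 rows):
orders.rank | orders.city
1 | SEA
1 | LA
6 | SF

== RESULT ==
orders.rank | orders.city
1 | SEA
1 | LA
6 | SF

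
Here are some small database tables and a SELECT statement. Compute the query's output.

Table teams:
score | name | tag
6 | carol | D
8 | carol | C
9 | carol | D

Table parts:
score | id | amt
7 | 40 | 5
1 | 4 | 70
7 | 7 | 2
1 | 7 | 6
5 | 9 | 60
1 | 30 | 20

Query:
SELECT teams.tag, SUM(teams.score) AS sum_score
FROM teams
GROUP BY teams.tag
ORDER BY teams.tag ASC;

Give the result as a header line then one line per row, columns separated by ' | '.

== RESULT ==
teams.tag | sum_score
C | 8
D | 15

Derivation:
After GROUP BY (2 rows):
teams.tag | sum_score
D | 15
C | 8
After ORDER BY (2 rows):
teams.tag | sum_score
C | 8
D | 15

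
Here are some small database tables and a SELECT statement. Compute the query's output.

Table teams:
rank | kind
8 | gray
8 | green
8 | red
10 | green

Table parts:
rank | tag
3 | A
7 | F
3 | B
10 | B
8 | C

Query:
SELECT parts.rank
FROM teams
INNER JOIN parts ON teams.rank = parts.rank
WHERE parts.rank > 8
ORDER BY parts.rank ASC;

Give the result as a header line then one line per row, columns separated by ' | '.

== RESULT ==
parts.rank
10

Derivation:
After JOIN parts (4 rows):
teams.rank | teams.kind | parts.rank | parts.tag
8 | gray | 8 | C
8 | green | 8 | C
8 | red | 8 | C
10 | green | 10 | B
After WHERE (1 rows):
teams.rank | teams.kind | parts.rank | parts.tag
10 | green | 10 | B
After SELECT (1 rows):
parts.rank
10
After ORDER BY (1 rows):
parts.rank
10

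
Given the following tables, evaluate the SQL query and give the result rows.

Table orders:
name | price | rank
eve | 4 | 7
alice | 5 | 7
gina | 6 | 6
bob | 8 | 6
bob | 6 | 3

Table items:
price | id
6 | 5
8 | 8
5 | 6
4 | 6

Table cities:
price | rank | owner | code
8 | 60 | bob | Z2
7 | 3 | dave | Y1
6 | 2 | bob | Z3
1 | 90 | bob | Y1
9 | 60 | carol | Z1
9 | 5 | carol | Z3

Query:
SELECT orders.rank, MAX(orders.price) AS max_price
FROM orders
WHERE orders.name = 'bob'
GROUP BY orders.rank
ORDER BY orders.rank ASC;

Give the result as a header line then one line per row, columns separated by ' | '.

== RESULT ==
orders.rank | max_price
3 | 6
6 | 8

Derivation:
After WHERE (2 rows):
orders.name | orders.price | orders.rank
bob | 8 | 6
bob | 6 | 3
After GROUP BY (2 rows):
orders.rank | max_price
6 | 8
3 | 6
After ORDER BY (2 rows):
orders.rank | max_price
3 | 6
6 | 8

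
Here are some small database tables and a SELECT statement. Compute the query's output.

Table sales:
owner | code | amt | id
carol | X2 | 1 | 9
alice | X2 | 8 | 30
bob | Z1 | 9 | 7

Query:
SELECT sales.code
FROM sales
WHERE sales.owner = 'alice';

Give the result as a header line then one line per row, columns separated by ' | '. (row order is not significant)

== RESULT ==
sales.code
X2

Derivation:
After WHERE (1 rows):
sales.owner | sales.code | sales.amt | sales.id
alice | X2 | 8 | 30
After SELECT (1 rows):
sales.code
X2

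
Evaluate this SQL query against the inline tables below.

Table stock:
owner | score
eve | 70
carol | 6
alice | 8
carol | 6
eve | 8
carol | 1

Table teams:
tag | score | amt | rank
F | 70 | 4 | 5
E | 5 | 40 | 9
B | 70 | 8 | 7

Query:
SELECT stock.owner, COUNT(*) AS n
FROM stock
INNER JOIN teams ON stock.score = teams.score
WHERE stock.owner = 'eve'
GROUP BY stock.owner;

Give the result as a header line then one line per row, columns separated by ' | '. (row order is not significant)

== RESULT ==
stock.owner | n
eve | 2

Derivation:
After JOIN teams (2 rows):
stock.owner | stock.score | teams.tag | teams.score | teams.amt | teams.rank
eve | 70 | F | 70 | 4 | 5
eve | 70 | B | 70 | 8 | 7
After WHERE (2 rows):
stock.owner | stock.score | teams.tag | teams.score | teams.amt | teams.rank
eve | 70 | F | 70 | 4 | 5
eve | 70 | B | 70 | 8 | 7
After GROUP BY (1 rows):
stock.owner | n
eve | 2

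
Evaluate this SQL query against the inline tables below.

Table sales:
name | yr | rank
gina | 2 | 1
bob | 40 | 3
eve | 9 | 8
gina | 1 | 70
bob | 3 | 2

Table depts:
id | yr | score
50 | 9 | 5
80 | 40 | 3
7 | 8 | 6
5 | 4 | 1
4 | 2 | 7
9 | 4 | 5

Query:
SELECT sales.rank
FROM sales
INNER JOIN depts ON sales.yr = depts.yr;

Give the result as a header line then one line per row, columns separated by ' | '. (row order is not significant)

== RESULT ==
sales.rank
1
3
8

Derivation:
After JOIN depts (3 rows):
sales.name | sales.yr | sales.rank | depts.id | depts.yr | depts.score
gina | 2 | 1 | 4 | 2 | 7
bob | 40 | 3 | 80 | 40 | 3
eve | 9 | 8 | 50 | 9 | 5
After SELECT (3 rows):
sales.rank
1
3
8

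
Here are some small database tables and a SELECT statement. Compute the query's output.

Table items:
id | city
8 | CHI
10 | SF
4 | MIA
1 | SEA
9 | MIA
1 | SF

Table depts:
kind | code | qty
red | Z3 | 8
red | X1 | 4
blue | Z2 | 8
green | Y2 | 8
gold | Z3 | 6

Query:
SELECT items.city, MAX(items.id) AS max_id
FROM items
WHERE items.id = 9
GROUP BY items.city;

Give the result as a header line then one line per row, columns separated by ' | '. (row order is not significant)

== RESULT ==
items.city | max_id
MIA | 9

Derivation:
After WHERE (1 rows):
items.id | items.city
9 | MIA
After GROUP BY (1 rows):
items.city | max_id
MIA | 9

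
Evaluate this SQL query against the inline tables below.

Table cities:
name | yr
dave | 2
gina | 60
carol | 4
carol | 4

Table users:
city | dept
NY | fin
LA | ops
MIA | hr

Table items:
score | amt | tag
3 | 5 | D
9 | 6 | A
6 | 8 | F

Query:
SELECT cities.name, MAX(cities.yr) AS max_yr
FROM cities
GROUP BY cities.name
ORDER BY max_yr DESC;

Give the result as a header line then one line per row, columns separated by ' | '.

== RESULT ==
cities.name | max_yr
gina | 60
carol | 4
dave | 2

Derivation:
After GROUP BY (3 rows):
cities.name | max_yr
dave | 2
gina | 60
carol | 4
After ORDER BY (3 rows):
cities.name | max_yr
gina | 60
carol | 4
dave | 2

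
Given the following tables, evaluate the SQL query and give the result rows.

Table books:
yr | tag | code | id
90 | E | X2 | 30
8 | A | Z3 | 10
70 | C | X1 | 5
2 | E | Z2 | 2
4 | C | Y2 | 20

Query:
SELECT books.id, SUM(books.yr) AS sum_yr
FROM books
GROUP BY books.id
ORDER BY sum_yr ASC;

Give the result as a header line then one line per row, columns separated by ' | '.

== RESULT ==
books.id | sum_yr
2 | 2
20 | 4
10 | 8
5 | 70
30 | 90

Derivation:
After GROUP BY (5 rows):
books.id | sum_yr
30 | 90
10 | 8
5 | 70
2 | 2
20 | 4
After ORDER BY (5 rows):
books.id | sum_yr
2 | 2
20 | 4
10 | 8
5 | 70
30 | 90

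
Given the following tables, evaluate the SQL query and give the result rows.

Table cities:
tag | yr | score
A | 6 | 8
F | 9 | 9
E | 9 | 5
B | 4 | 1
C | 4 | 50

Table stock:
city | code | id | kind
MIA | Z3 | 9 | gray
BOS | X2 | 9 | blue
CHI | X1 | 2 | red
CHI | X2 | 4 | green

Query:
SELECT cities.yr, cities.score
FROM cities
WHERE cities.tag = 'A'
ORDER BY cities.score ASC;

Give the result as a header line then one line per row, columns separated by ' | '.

== RESULT ==
cities.yr | cities.score
6 | 8

Derivation:
After WHERE (1 rows):
cities.tag | cities.yr | cities.score
A | 6 | 8
After SELECT (1 rows):
cities.yr | cities.score
6 | 8
After ORDER BY (1 rows):
cities.yr | cities.score
6 | 8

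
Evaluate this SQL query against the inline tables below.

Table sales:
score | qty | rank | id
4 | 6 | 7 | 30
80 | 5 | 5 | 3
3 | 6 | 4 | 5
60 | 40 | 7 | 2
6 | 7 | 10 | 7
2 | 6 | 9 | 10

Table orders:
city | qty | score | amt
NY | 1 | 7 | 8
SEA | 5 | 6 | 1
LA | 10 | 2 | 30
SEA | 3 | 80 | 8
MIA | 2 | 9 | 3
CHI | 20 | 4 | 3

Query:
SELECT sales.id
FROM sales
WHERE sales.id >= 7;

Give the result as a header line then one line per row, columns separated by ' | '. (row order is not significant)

== RESULT ==
sales.id
30
7
10

Derivation:
After WHERE (3 rows):
sales.score | sales.qty | sales.rank | sales.id
4 | 6 | 7 | 30
6 | 7 | 10 | 7
2 | 6 | 9 | 10
After SELECT (3 rows):
sales.id
30
7
10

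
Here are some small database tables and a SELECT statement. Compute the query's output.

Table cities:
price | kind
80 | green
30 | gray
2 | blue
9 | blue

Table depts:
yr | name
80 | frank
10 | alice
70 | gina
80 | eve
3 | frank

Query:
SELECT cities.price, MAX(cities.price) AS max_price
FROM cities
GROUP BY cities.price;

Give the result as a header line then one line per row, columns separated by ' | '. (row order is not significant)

== RESULT ==
cities.price | max_price
80 | 80
30 | 30
2 | 2
9 | 9

Derivation:
After GROUP BY (4 rows):
cities.price | max_price
80 | 80
30 | 30
2 | 2
9 | 9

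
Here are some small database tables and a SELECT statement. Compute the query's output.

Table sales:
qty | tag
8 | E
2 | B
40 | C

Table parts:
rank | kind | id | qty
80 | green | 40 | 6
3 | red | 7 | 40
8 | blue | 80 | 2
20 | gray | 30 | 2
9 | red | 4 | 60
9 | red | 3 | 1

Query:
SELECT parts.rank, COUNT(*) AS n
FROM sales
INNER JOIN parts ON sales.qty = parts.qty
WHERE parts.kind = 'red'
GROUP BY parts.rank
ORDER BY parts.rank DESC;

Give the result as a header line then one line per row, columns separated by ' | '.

After JOIN parts (3 rows):
sales.qty | sales.tag | parts.rank | parts.kind | parts.id | parts.qty
2 | B | 8 | blue | 80 | 2
2 | B | 20 | gray | 30 | 2
40 | C | 3 | red | 7 | 40
After WHERE (1 rows):
sales.qty | sales.tag | parts.rank | parts.kind | parts.id | parts.qty
40 | C | 3 | red | 7 | 40
After GROUP BY (1 rows):
parts.rank | n
3 | 1
After ORDER BY (1 rows):
parts.rank | n
3 | 1

== RESULT ==
parts.rank | n
3 | 1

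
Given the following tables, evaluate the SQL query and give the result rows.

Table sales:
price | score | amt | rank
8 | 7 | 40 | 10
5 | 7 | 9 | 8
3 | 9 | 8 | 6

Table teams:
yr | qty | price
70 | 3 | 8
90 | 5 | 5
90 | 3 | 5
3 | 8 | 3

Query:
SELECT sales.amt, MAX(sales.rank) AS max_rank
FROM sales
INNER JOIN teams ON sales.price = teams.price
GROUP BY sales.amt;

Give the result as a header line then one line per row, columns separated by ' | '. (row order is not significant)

After JOIN teams (4 rows):
sales.price | sales.score | sales.amt | sales.rank | teams.yr | teams.qty | teams.price
8 | 7 | 40 | 10 | 70 | 3 | 8
5 | 7 | 9 | 8 | 90 | 5 | 5
5 | 7 | 9 | 8 | 90 | 3 | 5
3 | 9 | 8 | 6 | 3 | 8 | 3
After GROUP BY (3 rows):
sales.amt | max_rank
40 | 10
9 | 8
8 | 6

== RESULT ==
sales.amt | max_rank
40 | 10
9 | 8
8 | 6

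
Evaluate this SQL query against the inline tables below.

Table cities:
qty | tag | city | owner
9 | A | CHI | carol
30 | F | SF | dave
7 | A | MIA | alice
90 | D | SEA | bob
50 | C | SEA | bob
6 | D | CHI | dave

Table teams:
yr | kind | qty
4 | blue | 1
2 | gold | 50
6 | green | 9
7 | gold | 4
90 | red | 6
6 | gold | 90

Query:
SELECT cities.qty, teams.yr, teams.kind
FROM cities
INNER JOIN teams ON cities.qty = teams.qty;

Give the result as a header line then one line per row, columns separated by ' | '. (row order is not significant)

== RESULT ==
cities.qty | teams.yr | teams.kind
9 | 6 | green
90 | 6 | gold
50 | 2 | gold
6 | 90 | red

Derivation:
After JOIN teams (4 rows):
cities.qty | cities.tag | cities.city | cities.owner | teams.yr | teams.kind | teams.qty
9 | A | CHI | carol | 6 | green | 9
90 | D | SEA | bob | 6 | gold | 90
50 | C | SEA | bob | 2 | gold | 50
6 | D | CHI | dave | 90 | red | 6
After SELECT (4 rows):
cities.qty | teams.yr | teams.kind
9 | 6 | green
90 | 6 | gold
50 | 2 | gold
6 | 90 | red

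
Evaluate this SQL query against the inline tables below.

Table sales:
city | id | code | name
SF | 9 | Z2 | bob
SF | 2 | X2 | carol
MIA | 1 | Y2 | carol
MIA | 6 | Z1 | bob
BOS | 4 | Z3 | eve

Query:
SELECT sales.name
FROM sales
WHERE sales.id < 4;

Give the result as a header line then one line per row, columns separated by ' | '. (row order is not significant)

After WHERE (2 rows):
sales.city | sales.id | sales.code | sales.name
SF | 2 | X2 | carol
MIA | 1 | Y2 | carol
After SELECT (2 rows):
sales.name
carol
carol

== RESULT ==
sales.name
carol
carol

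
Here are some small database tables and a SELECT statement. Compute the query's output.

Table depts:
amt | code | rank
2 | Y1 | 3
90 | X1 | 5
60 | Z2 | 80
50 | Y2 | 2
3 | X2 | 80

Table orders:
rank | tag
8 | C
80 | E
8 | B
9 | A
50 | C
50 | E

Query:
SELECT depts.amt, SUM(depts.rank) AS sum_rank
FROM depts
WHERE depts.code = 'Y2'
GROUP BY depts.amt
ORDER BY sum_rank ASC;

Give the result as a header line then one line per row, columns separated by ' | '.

== RESULT ==
depts.amt | sum_rank
50 | 2

Derivation:
After WHERE (1 rows):
depts.amt | depts.code | depts.rank
50 | Y2 | 2
After GROUP BY (1 rows):
depts.amt | sum_rank
50 | 2
After ORDER BY (1 rows):
depts.amt | sum_rank
50 | 2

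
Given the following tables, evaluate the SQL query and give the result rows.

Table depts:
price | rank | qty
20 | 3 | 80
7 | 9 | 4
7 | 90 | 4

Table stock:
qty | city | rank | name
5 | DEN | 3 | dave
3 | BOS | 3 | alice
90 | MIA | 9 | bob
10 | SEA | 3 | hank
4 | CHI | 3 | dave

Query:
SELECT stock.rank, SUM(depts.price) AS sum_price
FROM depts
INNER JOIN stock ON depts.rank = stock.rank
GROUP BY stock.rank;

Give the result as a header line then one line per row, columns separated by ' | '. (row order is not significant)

After JOIN stock (5 rows):
depts.price | depts.rank | depts.qty | stock.qty | stock.city | stock.rank | stock.name
20 | 3 | 80 | 5 | DEN | 3 | dave
20 | 3 | 80 | 3 | BOS | 3 | alice
20 | 3 | 80 | 10 | SEA | 3 | hank
20 | 3 | 80 | 4 | CHI | 3 | dave
7 | 9 | 4 | 90 | MIA | 9 | bob
After GROUP BY (2 rows):
stock.rank | sum_price
3 | 80
9 | 7

== RESULT ==
stock.rank | sum_price
3 | 80
9 | 7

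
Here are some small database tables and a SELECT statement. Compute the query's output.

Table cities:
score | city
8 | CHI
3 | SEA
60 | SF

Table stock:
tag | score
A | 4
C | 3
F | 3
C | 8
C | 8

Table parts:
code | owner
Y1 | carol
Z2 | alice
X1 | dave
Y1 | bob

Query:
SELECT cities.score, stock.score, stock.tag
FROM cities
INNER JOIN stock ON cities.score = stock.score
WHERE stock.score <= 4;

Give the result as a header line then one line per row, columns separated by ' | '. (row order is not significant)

== RESULT ==
cities.score | stock.score | stock.tag
3 | 3 | C
3 | 3 | F

Derivation:
After JOIN stock (4 rows):
cities.score | cities.city | stock.tag | stock.score
8 | CHI | C | 8
8 | CHI | C | 8
3 | SEA | C | 3
3 | SEA | F | 3
After WHERE (2 rows):
cities.score | cities.city | stock.tag | stock.score
3 | SEA | C | 3
3 | SEA | F | 3
After SELECT (2 rows):
cities.score | stock.score | stock.tag
3 | 3 | C
3 | 3 | F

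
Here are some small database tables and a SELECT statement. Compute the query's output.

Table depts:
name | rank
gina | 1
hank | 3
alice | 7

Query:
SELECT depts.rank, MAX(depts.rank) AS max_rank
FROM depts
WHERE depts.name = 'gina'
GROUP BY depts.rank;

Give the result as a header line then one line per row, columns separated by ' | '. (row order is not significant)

After WHERE (1 rows):
depts.name | depts.rank
gina | 1
After GROUP BY (1 rows):
depts.rank | max_rank
1 | 1

== RESULT ==
depts.rank | max_rank
1 | 1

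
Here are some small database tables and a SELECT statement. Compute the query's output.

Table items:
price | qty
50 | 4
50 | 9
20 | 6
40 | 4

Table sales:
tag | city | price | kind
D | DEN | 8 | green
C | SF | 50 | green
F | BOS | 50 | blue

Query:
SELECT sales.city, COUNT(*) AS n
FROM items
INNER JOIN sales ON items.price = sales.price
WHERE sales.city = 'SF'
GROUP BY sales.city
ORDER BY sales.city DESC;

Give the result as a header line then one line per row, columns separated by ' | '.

== RESULT ==
sales.city | n
SF | 2

Derivation:
After JOIN sales (4 rows):
items.price | items.qty | sales.tag | sales.city | sales.price | sales.kind
50 | 4 | C | SF | 50 | green
50 | 4 | F | BOS | 50 | blue
50 | 9 | C | SF | 50 | green
50 | 9 | F | BOS | 50 | blue
After WHERE (2 rows):
items.price | items.qty | sales.tag | sales.city | sales.price | sales.kind
50 | 4 | C | SF | 50 | green
50 | 9 | C | SF | 50 | green
After GROUP BY (1 rows):
sales.city | n
SF | 2
After ORDER BY (1 rows):
sales.city | n
SF | 2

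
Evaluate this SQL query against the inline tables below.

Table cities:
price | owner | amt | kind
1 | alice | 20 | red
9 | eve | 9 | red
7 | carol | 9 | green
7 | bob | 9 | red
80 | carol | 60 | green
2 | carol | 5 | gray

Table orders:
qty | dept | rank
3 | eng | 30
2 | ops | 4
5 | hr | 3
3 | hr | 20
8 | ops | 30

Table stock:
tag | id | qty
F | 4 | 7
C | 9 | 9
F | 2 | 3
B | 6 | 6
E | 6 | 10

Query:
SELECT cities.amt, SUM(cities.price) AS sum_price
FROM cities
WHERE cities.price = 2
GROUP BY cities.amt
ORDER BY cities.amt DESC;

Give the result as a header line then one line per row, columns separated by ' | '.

After WHERE (1 rows):
cities.price | cities.owner | cities.amt | cities.kind
2 | carol | 5 | gray
After GROUP BY (1 rows):
cities.amt | sum_price
5 | 2
After ORDER BY (1 rows):
cities.amt | sum_price
5 | 2

== RESULT ==
cities.amt | sum_price
5 | 2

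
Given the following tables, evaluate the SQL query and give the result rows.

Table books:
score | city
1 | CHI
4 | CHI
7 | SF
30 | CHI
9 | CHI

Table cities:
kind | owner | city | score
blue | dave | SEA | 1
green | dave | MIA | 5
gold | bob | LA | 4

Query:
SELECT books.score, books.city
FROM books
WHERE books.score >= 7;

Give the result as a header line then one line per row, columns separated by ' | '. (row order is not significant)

After WHERE (3 rows):
books.score | books.city
7 | SF
30 | CHI
9 | CHI
After SELECT (3 rows):
books.score | books.city
7 | SF
30 | CHI
9 | CHI

== RESULT ==
books.score | books.city
7 | SF
30 | CHI
9 | CHI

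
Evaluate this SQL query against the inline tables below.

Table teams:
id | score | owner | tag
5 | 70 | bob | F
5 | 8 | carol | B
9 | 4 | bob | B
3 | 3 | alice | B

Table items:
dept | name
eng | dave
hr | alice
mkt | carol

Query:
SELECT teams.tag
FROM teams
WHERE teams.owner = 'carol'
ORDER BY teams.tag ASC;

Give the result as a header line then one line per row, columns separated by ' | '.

After WHERE (1 rows):
teams.id | teams.score | teams.owner | teams.tag
5 | 8 | carol | B
After SELECT (1 rows):
teams.tag
B
After ORDER BY (1 rows):
teams.tag
B

== RESULT ==
teams.tag
B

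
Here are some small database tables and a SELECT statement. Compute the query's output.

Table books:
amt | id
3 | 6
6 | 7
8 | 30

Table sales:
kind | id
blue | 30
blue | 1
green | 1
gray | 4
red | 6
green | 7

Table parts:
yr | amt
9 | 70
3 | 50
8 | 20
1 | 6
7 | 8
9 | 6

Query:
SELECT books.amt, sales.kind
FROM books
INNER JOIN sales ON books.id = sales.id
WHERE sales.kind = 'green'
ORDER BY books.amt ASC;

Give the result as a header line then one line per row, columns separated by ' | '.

== RESULT ==
books.amt | sales.kind
6 | green

Derivation:
After JOIN sales (3 rows):
books.amt | books.id | sales.kind | sales.id
3 | 6 | red | 6
6 | 7 | green | 7
8 | 30 | blue | 30
After WHERE (1 rows):
books.amt | books.id | sales.kind | sales.id
6 | 7 | green | 7
After SELECT (1 rows):
books.amt | sales.kind
6 | green
After ORDER BY (1 rows):
books.amt | sales.kind
6 | green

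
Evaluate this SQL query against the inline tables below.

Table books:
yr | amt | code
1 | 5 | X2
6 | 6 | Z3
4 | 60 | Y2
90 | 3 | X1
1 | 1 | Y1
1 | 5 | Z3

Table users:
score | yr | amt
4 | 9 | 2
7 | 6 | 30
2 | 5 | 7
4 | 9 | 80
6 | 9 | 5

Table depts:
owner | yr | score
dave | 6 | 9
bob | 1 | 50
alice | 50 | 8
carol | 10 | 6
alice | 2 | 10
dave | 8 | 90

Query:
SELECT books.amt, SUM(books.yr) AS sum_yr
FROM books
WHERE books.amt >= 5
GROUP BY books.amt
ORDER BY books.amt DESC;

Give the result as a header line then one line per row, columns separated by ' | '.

After WHERE (4 rows):
books.yr | books.amt | books.code
1 | 5 | X2
6 | 6 | Z3
4 | 60 | Y2
1 | 5 | Z3
After GROUP BY (3 rows):
books.amt | sum_yr
5 | 2
6 | 6
60 | 4
After ORDER BY (3 rows):
books.amt | sum_yr
60 | 4
6 | 6
5 | 2

== RESULT ==
books.amt | sum_yr
60 | 4
6 | 6
5 | 2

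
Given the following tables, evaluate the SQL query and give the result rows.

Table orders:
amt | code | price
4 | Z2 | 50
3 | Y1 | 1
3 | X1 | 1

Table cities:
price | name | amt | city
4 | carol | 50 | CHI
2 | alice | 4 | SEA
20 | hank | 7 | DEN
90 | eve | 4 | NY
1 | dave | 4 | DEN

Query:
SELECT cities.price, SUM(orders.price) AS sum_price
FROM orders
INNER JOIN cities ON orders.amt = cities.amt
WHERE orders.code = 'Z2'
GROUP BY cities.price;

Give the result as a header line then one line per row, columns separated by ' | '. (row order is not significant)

== RESULT ==
cities.price | sum_price
2 | 50
90 | 50
1 | 50

Derivation:
After JOIN cities (3 rows):
orders.amt | orders.code | orders.price | cities.price | cities.name | cities.amt | cities.city
4 | Z2 | 50 | 2 | alice | 4 | SEA
4 | Z2 | 50 | 90 | eve | 4 | NY
4 | Z2 | 50 | 1 | dave | 4 | DEN
After WHERE (3 rows):
orders.amt | orders.code | orders.price | cities.price | cities.name | cities.amt | cities.city
4 | Z2 | 50 | 2 | alice | 4 | SEA
4 | Z2 | 50 | 90 | eve | 4 | NY
4 | Z2 | 50 | 1 | dave | 4 | DEN
After GROUP BY (3 rows):
cities.price | sum_price
2 | 50
90 | 50
1 | 50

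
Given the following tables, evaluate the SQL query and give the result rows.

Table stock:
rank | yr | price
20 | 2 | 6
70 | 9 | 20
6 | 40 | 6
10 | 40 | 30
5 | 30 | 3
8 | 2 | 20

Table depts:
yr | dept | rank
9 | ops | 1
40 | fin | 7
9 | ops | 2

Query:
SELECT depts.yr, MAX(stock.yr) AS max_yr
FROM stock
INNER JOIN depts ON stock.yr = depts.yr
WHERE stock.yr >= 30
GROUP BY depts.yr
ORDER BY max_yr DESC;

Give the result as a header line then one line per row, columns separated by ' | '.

== RESULT ==
depts.yr | max_yr
40 | 40

Derivation:
After JOIN depts (4 rows):
stock.rank | stock.yr | stock.price | depts.yr | depts.dept | depts.rank
70 | 9 | 20 | 9 | ops | 1
70 | 9 | 20 | 9 | ops | 2
6 | 40 | 6 | 40 | fin | 7
10 | 40 | 30 | 40 | fin | 7
After WHERE (2 rows):
stock.rank | stock.yr | stock.price | depts.yr | depts.dept | depts.rank
6 | 40 | 6 | 40 | fin | 7
10 | 40 | 30 | 40 | fin | 7
After GROUP BY (1 rows):
depts.yr | max_yr
40 | 40
After ORDER BY (1 rows):
depts.yr | max_yr
40 | 40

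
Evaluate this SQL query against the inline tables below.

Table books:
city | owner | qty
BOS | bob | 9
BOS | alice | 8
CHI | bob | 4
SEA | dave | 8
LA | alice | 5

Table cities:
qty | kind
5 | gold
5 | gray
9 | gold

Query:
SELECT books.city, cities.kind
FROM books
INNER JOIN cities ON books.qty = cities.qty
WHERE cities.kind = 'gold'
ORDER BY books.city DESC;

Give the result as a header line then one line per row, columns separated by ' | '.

After JOIN cities (3 rows):
books.city | books.owner | books.qty | cities.qty | cities.kind
BOS | bob | 9 | 9 | gold
LA | alice | 5 | 5 | gold
LA | alice | 5 | 5 | gray
After WHERE (2 rows):
books.city | books.owner | books.qty | cities.qty | cities.kind
BOS | bob | 9 | 9 | gold
LA | alice | 5 | 5 | gold
After SELECT (2 rows):
books.city | cities.kind
BOS | gold
LA | gold
After ORDER BY (2 rows):
books.city | cities.kind
LA | gold
BOS | gold

== RESULT ==
books.city | cities.kind
LA | gold
BOS | gold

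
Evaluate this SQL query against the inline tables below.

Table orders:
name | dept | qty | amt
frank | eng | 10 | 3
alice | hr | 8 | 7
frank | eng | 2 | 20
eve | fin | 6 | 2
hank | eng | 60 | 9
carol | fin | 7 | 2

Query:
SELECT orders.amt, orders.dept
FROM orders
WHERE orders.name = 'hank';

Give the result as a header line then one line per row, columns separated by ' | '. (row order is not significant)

After WHERE (1 rows):
orders.name | orders.dept | orders.qty | orders.amt
hank | eng | 60 | 9
After SELECT (1 rows):
orders.amt | orders.dept
9 | eng

== RESULT ==
orders.amt | orders.dept
9 | eng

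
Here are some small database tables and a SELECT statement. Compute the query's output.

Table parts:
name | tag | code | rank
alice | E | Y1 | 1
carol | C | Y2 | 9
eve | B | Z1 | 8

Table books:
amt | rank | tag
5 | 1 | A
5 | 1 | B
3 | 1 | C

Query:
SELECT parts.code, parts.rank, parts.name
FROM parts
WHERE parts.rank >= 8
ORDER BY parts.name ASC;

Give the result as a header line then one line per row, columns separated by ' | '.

== RESULT ==
parts.code | parts.rank | parts.name
Y2 | 9 | carol
Z1 | 8 | eve

Derivation:
After WHERE (2 rows):
parts.name | parts.tag | parts.code | parts.rank
carol | C | Y2 | 9
eve | B | Z1 | 8
After SELECT (2 rows):
parts.code | parts.rank | parts.name
Y2 | 9 | carol
Z1 | 8 | eve
After ORDER BY (2 rows):
parts.code | parts.rank | parts.name
Y2 | 9 | carol
Z1 | 8 | eve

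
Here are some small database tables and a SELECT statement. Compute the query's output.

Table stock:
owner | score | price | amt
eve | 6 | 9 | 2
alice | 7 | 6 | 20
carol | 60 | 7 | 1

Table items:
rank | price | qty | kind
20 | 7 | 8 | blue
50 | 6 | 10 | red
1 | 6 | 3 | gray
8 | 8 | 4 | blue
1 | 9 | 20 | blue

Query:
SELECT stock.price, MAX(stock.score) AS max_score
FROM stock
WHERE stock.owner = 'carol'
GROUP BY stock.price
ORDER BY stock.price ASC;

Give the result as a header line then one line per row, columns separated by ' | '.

After WHERE (1 rows):
stock.owner | stock.score | stock.price | stock.amt
carol | 60 | 7 | 1
After GROUP BY (1 rows):
stock.price | max_score
7 | 60
After ORDER BY (1 rows):
stock.price | max_score
7 | 60

== RESULT ==
stock.price | max_score
7 | 60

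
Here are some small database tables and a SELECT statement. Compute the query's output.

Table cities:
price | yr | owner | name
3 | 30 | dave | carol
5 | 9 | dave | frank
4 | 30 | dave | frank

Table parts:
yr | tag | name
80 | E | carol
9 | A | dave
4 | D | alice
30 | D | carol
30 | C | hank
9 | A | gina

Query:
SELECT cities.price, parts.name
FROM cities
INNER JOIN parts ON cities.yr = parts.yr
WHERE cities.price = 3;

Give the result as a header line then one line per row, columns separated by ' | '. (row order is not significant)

After JOIN parts (6 rows):
cities.price | cities.yr | cities.owner | cities.name | parts.yr | parts.tag | parts.name
3 | 30 | dave | carol | 30 | D | carol
3 | 30 | dave | carol | 30 | C | hank
5 | 9 | dave | frank | 9 | A | dave
5 | 9 | dave | frank | 9 | A | gina
4 | 30 | dave | frank | 30 | D | carol
4 | 30 | dave | frank | 30 | C | hank
After WHERE (2 rows):
cities.price | cities.yr | cities.owner | cities.name | parts.yr | parts.tag | parts.name
3 | 30 | dave | carol | 30 | D | carol
3 | 30 | dave | carol | 30 | C | hank
After SELECT (2 rows):
cities.price | parts.name
3 | carol
3 | hank

== RESULT ==
cities.price | parts.name
3 | carol
3 | hank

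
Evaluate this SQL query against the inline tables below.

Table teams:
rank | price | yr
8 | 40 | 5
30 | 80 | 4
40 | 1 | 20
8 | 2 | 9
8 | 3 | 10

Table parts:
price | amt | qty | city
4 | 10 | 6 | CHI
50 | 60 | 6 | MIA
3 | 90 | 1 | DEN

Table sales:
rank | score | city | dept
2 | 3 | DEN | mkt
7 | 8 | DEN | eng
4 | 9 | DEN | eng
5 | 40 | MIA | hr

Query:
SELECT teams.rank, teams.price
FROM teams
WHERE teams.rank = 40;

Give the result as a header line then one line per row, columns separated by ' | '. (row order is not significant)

== RESULT ==
teams.rank | teams.price
40 | 1

Derivation:
After WHERE (1 rows):
teams.rank | teams.price | teams.yr
40 | 1 | 20
After SELECT (1 rows):
teams.rank | teams.price
40 | 1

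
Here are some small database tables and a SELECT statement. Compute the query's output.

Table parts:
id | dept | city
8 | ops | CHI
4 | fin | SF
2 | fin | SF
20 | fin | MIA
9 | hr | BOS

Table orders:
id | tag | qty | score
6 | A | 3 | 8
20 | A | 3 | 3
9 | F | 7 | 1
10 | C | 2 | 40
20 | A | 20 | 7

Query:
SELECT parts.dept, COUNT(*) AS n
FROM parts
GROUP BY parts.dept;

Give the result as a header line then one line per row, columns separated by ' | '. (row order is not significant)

== RESULT ==
parts.dept | n
ops | 1
fin | 3
hr | 1

Derivation:
After GROUP BY (3 rows):
parts.dept | n
ops | 1
fin | 3
hr | 1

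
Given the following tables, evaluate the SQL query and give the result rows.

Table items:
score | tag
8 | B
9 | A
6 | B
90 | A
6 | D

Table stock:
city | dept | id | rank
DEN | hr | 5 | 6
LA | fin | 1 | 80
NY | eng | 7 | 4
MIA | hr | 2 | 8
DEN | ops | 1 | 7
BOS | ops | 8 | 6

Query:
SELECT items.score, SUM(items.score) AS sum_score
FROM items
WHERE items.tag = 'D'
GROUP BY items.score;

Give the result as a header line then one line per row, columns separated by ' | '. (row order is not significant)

== RESULT ==
items.score | sum_score
6 | 6

Derivation:
After WHERE (1 rows):
items.score | items.tag
6 | D
After GROUP BY (1 rows):
items.score | sum_score
6 | 6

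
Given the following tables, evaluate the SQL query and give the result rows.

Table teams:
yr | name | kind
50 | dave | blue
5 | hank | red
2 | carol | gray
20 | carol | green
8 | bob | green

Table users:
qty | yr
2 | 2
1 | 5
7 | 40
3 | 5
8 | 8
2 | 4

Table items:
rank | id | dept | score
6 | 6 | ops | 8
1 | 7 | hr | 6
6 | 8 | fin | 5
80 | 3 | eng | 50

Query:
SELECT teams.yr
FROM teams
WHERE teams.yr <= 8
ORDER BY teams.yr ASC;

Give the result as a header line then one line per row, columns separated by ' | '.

== RESULT ==
teams.yr
2
5
8

Derivation:
After WHERE (3 rows):
teams.yr | teams.name | teams.kind
5 | hank | red
2 | carol | gray
8 | bob | green
After SELECT (3 rows):
teams.yr
5
2
8
After ORDER BY (3 rows):
teams.yr
2
5
8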